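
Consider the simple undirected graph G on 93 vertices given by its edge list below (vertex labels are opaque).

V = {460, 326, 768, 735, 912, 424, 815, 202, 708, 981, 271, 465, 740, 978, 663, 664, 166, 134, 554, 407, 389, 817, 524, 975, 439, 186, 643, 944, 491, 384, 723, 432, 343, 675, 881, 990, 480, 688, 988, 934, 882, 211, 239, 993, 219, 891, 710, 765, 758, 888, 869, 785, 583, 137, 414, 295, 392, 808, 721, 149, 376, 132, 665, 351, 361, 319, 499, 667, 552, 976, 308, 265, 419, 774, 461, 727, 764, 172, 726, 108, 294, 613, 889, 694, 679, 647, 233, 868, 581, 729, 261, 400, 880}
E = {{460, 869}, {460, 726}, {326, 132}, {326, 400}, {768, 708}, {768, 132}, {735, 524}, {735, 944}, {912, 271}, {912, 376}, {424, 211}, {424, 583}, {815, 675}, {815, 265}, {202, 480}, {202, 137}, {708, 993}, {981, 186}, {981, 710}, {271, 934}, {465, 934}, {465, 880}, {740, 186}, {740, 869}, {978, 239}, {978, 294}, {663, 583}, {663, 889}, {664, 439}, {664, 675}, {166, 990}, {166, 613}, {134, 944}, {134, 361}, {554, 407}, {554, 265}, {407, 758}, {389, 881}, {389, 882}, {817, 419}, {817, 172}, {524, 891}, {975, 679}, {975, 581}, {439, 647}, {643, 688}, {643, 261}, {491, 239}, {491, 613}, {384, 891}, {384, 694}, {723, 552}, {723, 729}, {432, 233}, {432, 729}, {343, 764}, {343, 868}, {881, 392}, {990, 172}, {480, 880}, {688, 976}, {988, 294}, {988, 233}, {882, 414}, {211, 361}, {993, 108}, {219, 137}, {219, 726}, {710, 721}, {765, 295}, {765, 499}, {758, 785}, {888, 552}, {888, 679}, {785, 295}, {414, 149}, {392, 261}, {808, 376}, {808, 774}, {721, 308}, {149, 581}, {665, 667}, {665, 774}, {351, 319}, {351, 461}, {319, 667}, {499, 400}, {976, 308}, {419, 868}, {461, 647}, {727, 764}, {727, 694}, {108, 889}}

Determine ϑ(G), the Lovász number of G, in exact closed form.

93*cos(pi/93)/(cos(pi/93) + 1)

deg(708) = 2; N(708) = {768, 993}.
Vertex 740 has 2 neighbors: 186, 869.
Vertex 978 has 2 neighbors: 239, 294.
deg(524) = 2; N(524) = {735, 891}.
2-regular, N=93; this is C_{93}, the 93-cycle.
The 47 distinct eigenvalues: [2.0, 1.995437, 1.98177, 1.95906, 1.927411, 1.886968, 1.837916, 1.780477, 1.714914, 1.641527, 1.56065, 1.472651, 1.377934, 1.276929, 1.170098, 1.057928, 0.940931, 0.819641, 0.694611, 0.566411, 0.435627, 0.302856, 0.168702, 0.033779, -0.101298, -0.235913, -0.369452, -0.501305, -0.630871, -0.757558, -0.880788, -1.0, -1.114649, -1.224212, -1.328189, -1.426106, -1.517516, -1.602002, -1.679179, -1.748693, -1.810229, -1.863505, -1.908279, -1.944345, -1.97154, -1.989739, -1.998859].
Lovász (edge-transitive): ϑ = −93·(-2*cos(pi/93))/((2)−(-2*cos(pi/93))) = 93*cos(pi/93)/(cos(pi/93) + 1).
ϑ(G) ≈ 46.486731879.
46 ≤ 93*cos(pi/93)/(cos(pi/93) + 1) ≤ 47: both strict.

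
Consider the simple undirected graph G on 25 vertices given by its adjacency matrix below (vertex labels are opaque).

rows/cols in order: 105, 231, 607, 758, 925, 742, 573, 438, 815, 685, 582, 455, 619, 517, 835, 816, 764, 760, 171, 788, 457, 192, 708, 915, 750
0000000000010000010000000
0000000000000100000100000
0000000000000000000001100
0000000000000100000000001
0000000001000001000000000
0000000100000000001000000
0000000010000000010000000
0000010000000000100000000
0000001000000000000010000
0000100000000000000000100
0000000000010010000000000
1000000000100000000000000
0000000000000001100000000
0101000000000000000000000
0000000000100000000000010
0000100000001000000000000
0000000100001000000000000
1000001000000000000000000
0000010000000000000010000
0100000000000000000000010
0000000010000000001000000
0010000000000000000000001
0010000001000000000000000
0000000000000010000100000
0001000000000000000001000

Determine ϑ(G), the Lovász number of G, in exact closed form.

25*cos(pi/25)/(cos(pi/25) + 1)

N(105) = {455, 760}, |N(105)| = 2.
deg(816) = 2; N(816) = {925, 619}.
deg(455) = 2; N(455) = {105, 582}.
N(517) = {231, 758}, |N(517)| = 2.
deg(v) = 2 for all v (|V|=25); a single 25-cycle (edge-transitive).
The 13 distinct eigenvalues: [2.0, 1.937, 1.753, 1.458, 1.072, 0.618, 0.126, -0.375, -0.852, -1.275, -1.618, -1.86, -1.984].
λ_max=2, λ_min=-2*cos(pi/25); ϑ = −25·λ_min/(λ_max−λ_min) = 25*cos(pi/25)/(cos(pi/25) + 1).
= 12.450521808… (decimal).
Sandwich: α(G)=12 ≤ ϑ(G)=25*cos(pi/25)/(cos(pi/25) + 1) ≤ χ(Ḡ)=13 (both strict).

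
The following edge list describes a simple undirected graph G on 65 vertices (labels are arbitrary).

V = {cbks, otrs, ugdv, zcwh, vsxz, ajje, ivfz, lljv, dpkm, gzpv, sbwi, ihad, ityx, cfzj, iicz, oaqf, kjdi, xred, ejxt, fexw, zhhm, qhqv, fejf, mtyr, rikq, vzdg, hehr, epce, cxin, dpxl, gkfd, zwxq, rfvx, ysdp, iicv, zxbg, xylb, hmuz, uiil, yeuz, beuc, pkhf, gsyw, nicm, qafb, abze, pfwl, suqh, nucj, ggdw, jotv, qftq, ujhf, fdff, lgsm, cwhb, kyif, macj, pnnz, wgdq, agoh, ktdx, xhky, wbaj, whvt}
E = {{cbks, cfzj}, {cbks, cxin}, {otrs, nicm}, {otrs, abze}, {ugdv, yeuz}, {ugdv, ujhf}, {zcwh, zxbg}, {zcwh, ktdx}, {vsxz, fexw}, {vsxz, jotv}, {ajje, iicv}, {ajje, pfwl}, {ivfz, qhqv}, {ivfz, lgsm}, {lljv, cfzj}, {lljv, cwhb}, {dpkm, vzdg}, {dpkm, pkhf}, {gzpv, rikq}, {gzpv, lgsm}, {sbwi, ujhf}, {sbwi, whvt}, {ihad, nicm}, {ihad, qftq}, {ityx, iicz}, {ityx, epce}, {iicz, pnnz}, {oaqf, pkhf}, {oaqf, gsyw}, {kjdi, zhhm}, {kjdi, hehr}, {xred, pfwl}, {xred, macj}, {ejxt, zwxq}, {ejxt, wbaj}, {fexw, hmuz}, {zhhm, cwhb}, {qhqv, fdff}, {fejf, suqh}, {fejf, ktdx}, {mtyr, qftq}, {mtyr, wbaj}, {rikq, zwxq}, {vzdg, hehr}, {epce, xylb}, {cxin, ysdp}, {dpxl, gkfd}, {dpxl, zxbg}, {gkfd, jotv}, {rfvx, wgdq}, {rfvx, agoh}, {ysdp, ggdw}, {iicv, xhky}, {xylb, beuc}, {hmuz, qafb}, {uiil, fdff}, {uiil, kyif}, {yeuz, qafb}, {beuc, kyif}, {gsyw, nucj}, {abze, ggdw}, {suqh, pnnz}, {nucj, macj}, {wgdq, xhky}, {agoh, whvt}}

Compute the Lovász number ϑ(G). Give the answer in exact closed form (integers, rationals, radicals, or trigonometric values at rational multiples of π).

deg(lljv) = 2; N(lljv) = {cfzj, cwhb}.
Vertex ysdp has 2 neighbors: cxin, ggdw.
Vertex dpxl has 2 neighbors: gkfd, zxbg.
Vertex nucj has 2 neighbors: gsyw, macj.
Regular of degree 2 on 65 vertices: connected 2-regular on 65 ⇒ C_{65}.
spec(A) ≈ [2.0, 1.990663, 1.96274, 1.916492, 1.852349, 1.770912, 1.67294, 1.559349, 1.431198, 1.289684, 1.136129, 0.971967, 0.798729, 0.618034, 0.431568, 0.241073, 0.048327, -0.14487, -0.336714, -0.525415, -0.70921, -0.886383, -1.05528, -1.214325, -1.362032, -1.497021, -1.618034, -1.723939, -1.813749, -1.886624, -1.941884, -1.979013, -1.997664] (distinct, 6 d.p.).
With N=65: ϑ(G) = 65·(-(-1)*2*cos(pi/65))/(2−(-2*cos(pi/65))) = 65*cos(pi/65)/(cos(pi/65) + 1).
≈ 32.4810 (to 4 d.p.).
Sandwich: α(G)=32 ≤ ϑ(G)=65*cos(pi/65)/(cos(pi/65) + 1) ≤ χ(Ḡ)=33 (both strict).

65*cos(pi/65)/(cos(pi/65) + 1)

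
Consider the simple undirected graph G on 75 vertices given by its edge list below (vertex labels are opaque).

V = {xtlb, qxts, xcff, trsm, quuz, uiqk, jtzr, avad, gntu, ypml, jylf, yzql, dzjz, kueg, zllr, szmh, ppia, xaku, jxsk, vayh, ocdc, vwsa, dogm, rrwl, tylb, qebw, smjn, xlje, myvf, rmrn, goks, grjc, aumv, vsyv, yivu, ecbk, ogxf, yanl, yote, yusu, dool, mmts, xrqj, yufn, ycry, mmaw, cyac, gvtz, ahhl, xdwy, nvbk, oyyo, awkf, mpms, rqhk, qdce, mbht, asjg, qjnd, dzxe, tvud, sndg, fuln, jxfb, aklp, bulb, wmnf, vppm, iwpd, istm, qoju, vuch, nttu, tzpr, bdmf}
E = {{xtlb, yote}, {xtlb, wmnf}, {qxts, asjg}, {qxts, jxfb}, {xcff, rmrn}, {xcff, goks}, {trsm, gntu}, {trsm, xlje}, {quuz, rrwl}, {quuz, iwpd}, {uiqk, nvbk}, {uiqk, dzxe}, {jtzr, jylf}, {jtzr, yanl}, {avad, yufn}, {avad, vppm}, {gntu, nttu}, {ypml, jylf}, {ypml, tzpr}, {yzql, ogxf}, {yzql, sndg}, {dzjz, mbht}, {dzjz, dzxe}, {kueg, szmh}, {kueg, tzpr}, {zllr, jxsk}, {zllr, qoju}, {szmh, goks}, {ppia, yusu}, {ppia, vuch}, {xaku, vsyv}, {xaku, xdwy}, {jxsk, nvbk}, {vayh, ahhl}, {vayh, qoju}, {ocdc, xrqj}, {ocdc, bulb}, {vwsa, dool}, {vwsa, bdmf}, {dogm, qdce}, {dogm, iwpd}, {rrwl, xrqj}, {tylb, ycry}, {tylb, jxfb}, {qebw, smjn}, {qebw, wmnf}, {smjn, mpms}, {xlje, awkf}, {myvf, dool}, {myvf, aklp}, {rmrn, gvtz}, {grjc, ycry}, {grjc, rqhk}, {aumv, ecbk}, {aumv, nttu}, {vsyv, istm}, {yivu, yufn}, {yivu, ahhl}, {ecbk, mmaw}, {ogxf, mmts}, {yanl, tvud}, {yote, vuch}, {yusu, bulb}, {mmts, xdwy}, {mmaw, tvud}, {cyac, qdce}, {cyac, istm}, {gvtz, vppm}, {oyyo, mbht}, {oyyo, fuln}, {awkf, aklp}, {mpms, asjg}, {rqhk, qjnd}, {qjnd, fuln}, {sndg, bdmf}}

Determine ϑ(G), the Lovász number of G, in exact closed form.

N(gvtz) = {rmrn, vppm}, |N(gvtz)| = 2.
N(fuln) = {oyyo, qjnd}, |N(fuln)| = 2.
Vertex qxts has 2 neighbors: asjg, jxfb.
N(aklp) = {myvf, awkf}, |N(aklp)| = 2.
deg(v) = 2 for all v (|V|=75); a single 75-cycle (edge-transitive).
Distinct eigenvalues (to 5 d.p.): [2.0, 1.99299, 1.97199, 1.93717, 1.88875, 1.82709, 1.75261, 1.66584, 1.56739, 1.45794, 1.33826, 1.2092, 1.07165, 0.92659, 0.77503, 0.61803, 0.4567, 0.29217, 0.12558, -0.04188, -0.20906, -0.37476, -0.53784, -0.69714, -0.85156, -1.0, -1.14143, -1.27485, -1.39933, -1.51399, -1.61803, -1.71073, -1.79142, -1.85955, -1.91464, -1.9563, -1.98423, -1.99825].
ϑ = −N·λ_min/(λ_max−λ_min) = −75·(-2*cos(pi/75))/(2−(-2*cos(pi/75))) = 75*cos(pi/75)/(cos(pi/75) + 1).
ϑ(G) ≈ 37.4835458.
Sandwich: α(G)=37 ≤ ϑ(G)=75*cos(pi/75)/(cos(pi/75) + 1) ≤ χ(Ḡ)=38 (both strict).

75*cos(pi/75)/(cos(pi/75) + 1)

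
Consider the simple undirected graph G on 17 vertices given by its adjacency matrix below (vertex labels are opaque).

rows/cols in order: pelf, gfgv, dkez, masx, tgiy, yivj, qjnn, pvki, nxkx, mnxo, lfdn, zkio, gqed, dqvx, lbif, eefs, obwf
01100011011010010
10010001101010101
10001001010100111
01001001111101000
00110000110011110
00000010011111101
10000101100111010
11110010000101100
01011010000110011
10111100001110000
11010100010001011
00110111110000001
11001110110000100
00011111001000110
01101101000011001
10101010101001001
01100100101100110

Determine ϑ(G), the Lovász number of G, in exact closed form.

deg(pvki) = 8; N(pvki) = {pelf, gfgv, dkez, masx, qjnn, zkio, dqvx, lbif}.
Vertex nxkx has 8 neighbors: gfgv, masx, tgiy, qjnn, zkio, gqed, eefs, obwf.
deg(zkio) = 8; N(zkio) = {dkez, masx, yivj, qjnn, pvki, nxkx, mnxo, obwf}.
N(masx) = {gfgv, tgiy, pvki, nxkx, mnxo, lfdn, zkio, dqvx}, |N(masx)| = 8.
deg(v) = 8 for all v (|V|=17); Paley(17): SR with (k,λ,μ)=(8,3,4).
spec(A) ≈ [8.0, 1.562, -2.562] (distinct, 3 d.p.).
λ_max=8, λ_min=-sqrt(17)/2 - 1/2; ϑ = −17·λ_min/(λ_max−λ_min) = sqrt(17).
≈ 4.1231 (to 4 d.p.).

sqrt(17)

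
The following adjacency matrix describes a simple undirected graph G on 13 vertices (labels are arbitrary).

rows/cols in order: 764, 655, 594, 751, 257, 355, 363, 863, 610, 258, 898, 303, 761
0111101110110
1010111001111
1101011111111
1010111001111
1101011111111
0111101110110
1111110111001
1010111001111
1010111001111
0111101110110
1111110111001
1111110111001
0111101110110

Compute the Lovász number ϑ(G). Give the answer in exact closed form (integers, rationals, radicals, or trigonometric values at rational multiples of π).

4

Vertex 761 has 9 neighbors: 655, 594, 751, 257, 363, 863, 610, 898, 303.
N(594) = {764, 655, 751, 355, 363, 863, 610, 258, 898, 303, 761}, |N(594)| = 11.
Vertex 751 has 9 neighbors: 764, 594, 257, 355, 363, 258, 898, 303, 761.
Vertex 258 has 9 neighbors: 655, 594, 751, 257, 363, 863, 610, 898, 303.
4 parts of sizes [4, 4, 3, 2]; α(G) = 4 = ϑ (perfect).
= 4.00000000… (decimal).
4 ≤ 4 ≤ 4: collapsed.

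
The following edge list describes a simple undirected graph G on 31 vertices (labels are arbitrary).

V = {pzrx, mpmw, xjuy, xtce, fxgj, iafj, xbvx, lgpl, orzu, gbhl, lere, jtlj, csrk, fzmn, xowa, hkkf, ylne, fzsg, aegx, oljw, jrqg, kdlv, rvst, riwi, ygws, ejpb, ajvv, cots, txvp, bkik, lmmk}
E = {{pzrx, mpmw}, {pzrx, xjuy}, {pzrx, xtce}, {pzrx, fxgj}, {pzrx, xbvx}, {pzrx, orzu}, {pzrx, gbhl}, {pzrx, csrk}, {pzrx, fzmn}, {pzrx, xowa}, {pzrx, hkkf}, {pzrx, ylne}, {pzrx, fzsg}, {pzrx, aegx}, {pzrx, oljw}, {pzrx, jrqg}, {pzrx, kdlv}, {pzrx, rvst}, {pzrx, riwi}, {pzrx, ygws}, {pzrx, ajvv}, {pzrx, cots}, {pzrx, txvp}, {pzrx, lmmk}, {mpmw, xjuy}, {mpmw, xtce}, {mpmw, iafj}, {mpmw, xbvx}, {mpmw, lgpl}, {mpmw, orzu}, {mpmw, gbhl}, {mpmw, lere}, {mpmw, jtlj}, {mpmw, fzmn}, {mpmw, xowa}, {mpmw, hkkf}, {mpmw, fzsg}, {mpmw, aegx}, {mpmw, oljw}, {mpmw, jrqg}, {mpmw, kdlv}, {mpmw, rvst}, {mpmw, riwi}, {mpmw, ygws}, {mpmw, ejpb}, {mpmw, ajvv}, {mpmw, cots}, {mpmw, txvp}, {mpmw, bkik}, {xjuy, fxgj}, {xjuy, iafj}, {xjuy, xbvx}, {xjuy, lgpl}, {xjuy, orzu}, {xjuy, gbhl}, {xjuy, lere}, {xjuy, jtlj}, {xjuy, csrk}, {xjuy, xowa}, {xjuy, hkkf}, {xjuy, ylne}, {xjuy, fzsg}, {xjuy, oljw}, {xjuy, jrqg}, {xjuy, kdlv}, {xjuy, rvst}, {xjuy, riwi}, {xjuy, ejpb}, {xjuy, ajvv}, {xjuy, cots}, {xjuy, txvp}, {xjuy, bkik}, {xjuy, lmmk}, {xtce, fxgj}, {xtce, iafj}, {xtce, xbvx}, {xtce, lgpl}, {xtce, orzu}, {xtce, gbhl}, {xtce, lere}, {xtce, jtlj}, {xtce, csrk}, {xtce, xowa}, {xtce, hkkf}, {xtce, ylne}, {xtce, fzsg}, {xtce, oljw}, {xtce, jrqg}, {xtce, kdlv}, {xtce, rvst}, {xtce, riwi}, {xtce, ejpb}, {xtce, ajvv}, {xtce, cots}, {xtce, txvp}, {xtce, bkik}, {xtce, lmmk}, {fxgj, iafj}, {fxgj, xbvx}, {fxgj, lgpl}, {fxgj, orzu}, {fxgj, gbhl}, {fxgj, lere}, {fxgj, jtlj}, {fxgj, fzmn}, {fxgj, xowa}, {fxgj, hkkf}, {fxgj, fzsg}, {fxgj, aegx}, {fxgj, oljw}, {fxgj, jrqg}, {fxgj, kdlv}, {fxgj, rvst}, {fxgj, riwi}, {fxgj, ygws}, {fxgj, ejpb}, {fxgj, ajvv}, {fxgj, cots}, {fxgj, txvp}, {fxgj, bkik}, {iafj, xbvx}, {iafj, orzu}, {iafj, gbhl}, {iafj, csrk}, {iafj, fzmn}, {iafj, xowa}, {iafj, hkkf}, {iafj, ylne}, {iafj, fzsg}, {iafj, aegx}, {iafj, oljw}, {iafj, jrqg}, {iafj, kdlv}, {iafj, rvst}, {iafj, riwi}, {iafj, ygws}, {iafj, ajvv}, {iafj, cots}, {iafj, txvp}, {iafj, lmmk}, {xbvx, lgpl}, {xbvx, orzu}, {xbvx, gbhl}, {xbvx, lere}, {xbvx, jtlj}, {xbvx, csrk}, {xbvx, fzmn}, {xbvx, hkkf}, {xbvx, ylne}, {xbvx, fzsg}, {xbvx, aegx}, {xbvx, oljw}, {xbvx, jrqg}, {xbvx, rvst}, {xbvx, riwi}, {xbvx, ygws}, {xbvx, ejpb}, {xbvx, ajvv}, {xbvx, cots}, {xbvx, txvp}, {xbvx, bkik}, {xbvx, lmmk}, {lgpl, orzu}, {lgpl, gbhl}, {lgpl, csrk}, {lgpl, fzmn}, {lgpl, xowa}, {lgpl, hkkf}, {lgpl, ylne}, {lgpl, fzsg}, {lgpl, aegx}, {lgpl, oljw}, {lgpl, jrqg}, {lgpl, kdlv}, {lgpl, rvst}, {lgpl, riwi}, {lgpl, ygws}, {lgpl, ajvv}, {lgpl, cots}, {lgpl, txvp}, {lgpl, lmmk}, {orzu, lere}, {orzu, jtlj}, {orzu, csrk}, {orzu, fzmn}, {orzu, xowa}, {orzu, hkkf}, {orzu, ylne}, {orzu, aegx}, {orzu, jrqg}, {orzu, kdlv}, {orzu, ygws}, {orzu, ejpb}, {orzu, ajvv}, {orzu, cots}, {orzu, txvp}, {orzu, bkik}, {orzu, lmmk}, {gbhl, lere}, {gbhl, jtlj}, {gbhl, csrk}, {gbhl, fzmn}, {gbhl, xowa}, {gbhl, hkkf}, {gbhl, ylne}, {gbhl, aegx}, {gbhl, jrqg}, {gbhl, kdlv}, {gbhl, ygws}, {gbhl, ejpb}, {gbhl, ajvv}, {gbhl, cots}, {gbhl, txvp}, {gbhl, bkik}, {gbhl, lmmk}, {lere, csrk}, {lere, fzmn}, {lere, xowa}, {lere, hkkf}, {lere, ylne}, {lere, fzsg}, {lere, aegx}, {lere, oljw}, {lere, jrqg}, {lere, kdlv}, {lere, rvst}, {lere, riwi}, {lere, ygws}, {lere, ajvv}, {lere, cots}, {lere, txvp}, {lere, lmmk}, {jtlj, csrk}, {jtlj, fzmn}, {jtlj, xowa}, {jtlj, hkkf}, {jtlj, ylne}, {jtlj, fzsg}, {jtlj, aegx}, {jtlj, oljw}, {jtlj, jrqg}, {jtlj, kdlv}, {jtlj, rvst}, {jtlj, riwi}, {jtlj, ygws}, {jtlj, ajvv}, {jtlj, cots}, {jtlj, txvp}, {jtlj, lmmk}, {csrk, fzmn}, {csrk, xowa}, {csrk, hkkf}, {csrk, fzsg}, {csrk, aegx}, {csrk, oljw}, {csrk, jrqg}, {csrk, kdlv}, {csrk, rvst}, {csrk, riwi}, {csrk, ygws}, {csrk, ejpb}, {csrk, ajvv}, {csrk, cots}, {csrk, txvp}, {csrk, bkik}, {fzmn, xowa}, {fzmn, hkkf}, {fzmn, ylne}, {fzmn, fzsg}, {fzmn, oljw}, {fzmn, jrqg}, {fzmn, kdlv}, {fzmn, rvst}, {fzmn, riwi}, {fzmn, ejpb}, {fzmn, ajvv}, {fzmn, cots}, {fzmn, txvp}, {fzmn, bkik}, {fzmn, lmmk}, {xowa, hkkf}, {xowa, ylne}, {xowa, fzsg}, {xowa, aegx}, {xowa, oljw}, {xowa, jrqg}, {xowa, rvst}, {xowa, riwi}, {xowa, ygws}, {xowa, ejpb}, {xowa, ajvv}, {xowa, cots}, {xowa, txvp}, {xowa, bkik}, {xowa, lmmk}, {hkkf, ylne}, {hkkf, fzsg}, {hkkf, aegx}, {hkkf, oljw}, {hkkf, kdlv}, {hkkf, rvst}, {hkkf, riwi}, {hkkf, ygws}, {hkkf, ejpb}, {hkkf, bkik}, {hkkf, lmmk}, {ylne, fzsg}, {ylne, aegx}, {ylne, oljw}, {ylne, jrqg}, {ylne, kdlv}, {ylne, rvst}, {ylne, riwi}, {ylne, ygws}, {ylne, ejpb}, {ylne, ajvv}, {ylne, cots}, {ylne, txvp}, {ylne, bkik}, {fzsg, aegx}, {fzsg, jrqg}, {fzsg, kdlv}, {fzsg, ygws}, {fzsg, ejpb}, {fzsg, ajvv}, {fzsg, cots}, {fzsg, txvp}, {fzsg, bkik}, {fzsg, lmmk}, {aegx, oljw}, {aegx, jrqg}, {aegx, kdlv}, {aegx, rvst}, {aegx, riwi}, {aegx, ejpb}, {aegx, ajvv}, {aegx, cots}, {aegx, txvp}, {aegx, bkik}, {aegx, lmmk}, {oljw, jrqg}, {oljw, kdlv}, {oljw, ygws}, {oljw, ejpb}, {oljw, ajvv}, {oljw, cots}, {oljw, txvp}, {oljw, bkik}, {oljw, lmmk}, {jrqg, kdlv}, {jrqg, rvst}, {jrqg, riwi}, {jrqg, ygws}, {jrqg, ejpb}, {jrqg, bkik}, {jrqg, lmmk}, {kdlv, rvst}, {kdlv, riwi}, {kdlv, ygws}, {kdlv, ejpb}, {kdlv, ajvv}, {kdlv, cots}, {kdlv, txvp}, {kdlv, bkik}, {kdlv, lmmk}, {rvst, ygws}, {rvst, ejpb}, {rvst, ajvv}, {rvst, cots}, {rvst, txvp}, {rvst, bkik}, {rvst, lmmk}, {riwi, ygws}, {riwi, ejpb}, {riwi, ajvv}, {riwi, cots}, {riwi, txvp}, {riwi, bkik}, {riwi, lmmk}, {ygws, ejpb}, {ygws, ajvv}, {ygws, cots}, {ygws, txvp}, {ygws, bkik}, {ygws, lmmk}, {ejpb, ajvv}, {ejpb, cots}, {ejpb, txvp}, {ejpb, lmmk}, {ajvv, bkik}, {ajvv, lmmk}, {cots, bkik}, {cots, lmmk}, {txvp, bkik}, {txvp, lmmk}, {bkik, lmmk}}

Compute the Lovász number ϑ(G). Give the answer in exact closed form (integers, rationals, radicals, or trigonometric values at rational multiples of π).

7

deg(xowa) = 28; N(xowa) = {pzrx, mpmw, xjuy, xtce, fxgj, iafj, lgpl, orzu, gbhl, lere, jtlj, csrk, fzmn, hkkf, ylne, fzsg, aegx, oljw, jrqg, rvst, riwi, ygws, ejpb, ajvv, cots, txvp, bkik, lmmk}.
deg(aegx) = 26; N(aegx) = {pzrx, mpmw, fxgj, iafj, xbvx, lgpl, orzu, gbhl, lere, jtlj, csrk, xowa, hkkf, ylne, fzsg, oljw, jrqg, kdlv, rvst, riwi, ejpb, ajvv, cots, txvp, bkik, lmmk}.
N(txvp) = {pzrx, mpmw, xjuy, xtce, fxgj, iafj, xbvx, lgpl, orzu, gbhl, lere, jtlj, csrk, fzmn, xowa, ylne, fzsg, aegx, oljw, kdlv, rvst, riwi, ygws, ejpb, bkik, lmmk}, |N(txvp)| = 26.
deg(lere) = 24; N(lere) = {mpmw, xjuy, xtce, fxgj, xbvx, orzu, gbhl, csrk, fzmn, xowa, hkkf, ylne, fzsg, aegx, oljw, jrqg, kdlv, rvst, riwi, ygws, ajvv, cots, txvp, lmmk}.
K_{7,6,5,5,5,3} (perfect); ϑ(G) = α(G) = max{7,6,5,5,5,3} = 7.
Numerically 7.0000.
Check 7 ≤ 7 ≤ 7: collapsed.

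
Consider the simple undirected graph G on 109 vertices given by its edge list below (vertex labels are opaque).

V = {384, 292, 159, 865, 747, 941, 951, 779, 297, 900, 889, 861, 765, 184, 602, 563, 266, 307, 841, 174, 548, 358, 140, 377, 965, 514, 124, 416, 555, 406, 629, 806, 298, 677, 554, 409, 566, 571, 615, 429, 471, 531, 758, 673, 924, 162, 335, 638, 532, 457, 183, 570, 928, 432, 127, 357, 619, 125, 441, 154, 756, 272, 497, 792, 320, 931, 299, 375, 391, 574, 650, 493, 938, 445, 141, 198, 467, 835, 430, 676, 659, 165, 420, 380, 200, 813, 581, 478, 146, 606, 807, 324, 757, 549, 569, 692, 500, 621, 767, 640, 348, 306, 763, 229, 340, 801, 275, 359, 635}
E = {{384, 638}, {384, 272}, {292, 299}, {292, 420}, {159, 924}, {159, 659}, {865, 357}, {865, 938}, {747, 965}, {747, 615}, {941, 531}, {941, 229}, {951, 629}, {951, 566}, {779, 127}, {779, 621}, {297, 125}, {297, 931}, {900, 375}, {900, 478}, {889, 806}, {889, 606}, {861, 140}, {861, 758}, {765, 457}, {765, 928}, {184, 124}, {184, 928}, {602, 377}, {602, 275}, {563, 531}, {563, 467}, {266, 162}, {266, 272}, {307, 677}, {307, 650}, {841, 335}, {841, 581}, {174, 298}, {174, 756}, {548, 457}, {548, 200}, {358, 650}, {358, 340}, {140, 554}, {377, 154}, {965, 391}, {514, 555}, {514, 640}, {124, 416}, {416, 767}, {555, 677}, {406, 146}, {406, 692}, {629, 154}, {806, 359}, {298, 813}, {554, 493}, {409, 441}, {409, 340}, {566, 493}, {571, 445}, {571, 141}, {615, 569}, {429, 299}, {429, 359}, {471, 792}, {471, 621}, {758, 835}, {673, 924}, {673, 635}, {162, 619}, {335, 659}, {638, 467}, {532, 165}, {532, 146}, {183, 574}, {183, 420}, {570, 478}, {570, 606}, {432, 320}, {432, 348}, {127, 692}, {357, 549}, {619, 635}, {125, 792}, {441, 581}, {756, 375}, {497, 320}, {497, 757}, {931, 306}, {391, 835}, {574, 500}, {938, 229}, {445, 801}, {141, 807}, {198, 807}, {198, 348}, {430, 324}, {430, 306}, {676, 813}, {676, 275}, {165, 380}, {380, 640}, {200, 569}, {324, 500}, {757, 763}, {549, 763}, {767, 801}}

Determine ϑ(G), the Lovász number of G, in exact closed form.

109*cos(pi/109)/(cos(pi/109) + 1)

N(757) = {497, 763}, |N(757)| = 2.
deg(569) = 2; N(569) = {615, 200}.
N(174) = {298, 756}, |N(174)| = 2.
Vertex 548 has 2 neighbors: 457, 200.
deg(v) = 2 for all v (|V|=109); connected 2-regular on 109 ⇒ C_{109}.
Distinct eigenvalues (to 4 d.p.): [2.0, 1.9967, 1.9867, 1.9702, 1.9471, 1.9175, 1.8816, 1.8394, 1.7911, 1.7368, 1.6768, 1.6112, 1.5403, 1.4642, 1.3833, 1.2978, 1.208, 1.1141, 1.0166, 0.9157, 0.8117, 0.7051, 0.5961, 0.4851, 0.3725, 0.2587, 0.144, 0.0288, -0.0864, -0.2014, -0.3157, -0.429, -0.5408, -0.6508, -0.7587, -0.8641, -0.9665, -1.0658, -1.1615, -1.2534, -1.3411, -1.4244, -1.5029, -1.5764, -1.6447, -1.7075, -1.7647, -1.816, -1.8612, -1.9003, -1.9331, -1.9594, -1.9793, -1.9925, -1.9992].
With N=109: ϑ(G) = 109·(-(-1)*2*cos(pi/109))/(2−(-2*cos(pi/109))) = 109*cos(pi/109)/(cos(pi/109) + 1).
≈ 54.4887 (to 4 d.p.).
Sandwich: α(G)=54 ≤ ϑ(G)=109*cos(pi/109)/(cos(pi/109) + 1) ≤ χ(Ḡ)=55 (both strict).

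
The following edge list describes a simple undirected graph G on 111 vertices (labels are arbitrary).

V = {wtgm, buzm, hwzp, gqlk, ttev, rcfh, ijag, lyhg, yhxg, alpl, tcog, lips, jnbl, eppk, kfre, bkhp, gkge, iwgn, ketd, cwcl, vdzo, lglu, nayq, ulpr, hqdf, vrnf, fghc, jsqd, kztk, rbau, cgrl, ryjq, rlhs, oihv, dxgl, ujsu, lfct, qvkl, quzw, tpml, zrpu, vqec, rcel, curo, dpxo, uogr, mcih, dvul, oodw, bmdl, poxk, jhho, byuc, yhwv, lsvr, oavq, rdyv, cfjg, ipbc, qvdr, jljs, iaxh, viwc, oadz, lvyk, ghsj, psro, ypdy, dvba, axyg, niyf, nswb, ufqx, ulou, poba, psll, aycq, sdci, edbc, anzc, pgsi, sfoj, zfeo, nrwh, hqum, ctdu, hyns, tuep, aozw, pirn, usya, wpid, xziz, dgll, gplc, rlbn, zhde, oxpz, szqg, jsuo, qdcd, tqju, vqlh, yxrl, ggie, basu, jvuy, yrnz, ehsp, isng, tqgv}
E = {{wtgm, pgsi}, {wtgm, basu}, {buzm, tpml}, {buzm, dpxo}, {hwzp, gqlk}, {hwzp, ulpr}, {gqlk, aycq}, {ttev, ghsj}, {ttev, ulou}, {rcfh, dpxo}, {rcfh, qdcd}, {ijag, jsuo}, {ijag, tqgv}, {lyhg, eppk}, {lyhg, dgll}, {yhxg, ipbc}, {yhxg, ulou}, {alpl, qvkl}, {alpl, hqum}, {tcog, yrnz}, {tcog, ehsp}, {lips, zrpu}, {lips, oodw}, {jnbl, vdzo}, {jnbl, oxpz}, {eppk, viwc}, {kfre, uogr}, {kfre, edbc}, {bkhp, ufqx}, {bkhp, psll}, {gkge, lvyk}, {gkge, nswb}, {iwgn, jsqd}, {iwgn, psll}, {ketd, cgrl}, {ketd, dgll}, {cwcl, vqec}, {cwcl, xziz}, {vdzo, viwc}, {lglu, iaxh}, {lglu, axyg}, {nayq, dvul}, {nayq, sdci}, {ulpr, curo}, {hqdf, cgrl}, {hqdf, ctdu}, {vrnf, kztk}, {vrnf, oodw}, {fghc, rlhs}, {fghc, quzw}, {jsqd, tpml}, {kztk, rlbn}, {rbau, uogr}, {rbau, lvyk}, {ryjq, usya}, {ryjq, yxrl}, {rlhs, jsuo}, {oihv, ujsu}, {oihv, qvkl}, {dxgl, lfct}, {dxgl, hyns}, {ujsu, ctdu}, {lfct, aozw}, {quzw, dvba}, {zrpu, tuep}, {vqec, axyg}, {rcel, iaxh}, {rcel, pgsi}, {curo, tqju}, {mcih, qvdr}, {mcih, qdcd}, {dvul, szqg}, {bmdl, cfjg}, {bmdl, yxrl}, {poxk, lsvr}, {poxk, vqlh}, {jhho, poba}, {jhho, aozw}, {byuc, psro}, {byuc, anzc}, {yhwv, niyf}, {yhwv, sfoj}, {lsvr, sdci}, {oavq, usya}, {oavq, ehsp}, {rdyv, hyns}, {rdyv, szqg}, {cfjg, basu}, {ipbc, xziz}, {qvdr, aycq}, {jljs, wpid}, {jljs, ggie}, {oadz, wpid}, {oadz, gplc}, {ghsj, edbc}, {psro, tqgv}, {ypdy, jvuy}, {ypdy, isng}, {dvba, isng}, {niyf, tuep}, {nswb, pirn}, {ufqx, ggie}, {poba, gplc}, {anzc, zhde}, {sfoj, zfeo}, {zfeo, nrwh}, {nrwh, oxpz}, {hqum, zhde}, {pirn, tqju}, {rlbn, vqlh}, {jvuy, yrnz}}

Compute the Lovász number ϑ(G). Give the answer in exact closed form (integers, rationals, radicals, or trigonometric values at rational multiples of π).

Vertex rlbn has 2 neighbors: kztk, vqlh.
N(tcog) = {yrnz, ehsp}, |N(tcog)| = 2.
Vertex zhde has 2 neighbors: anzc, hqum.
N(zrpu) = {lips, tuep}, |N(zrpu)| = 2.
Regular of degree 2 on 111 vertices: connected 2-regular on 111 ⇒ C_{111}.
A has 56 distinct eigenvalues ≈ [2.0, 1.9968, 1.9872, 1.9712, 1.949, 1.9204, 1.8858, 1.845, 1.7984, 1.746, 1.688, 1.6247, 1.5561, 1.4825, 1.4042, 1.3213, 1.2343, 1.1433, 1.0486, 0.9506, 0.8495, 0.7457, 0.6395, 0.5313, 0.4214, 0.3101, 0.1978, 0.0849, -0.0283, -0.1414, -0.254, -0.3659, -0.4765, -0.5856, -0.6929, -0.7979, -0.9004, -1.0, -1.0964, -1.1893, -1.2783, -1.3633, -1.4439, -1.5199, -1.591, -1.657, -1.7177, -1.7729, -1.8225, -1.8661, -1.9039, -1.9355, -1.9609, -1.98, -1.9928, -1.9992].
ϑ = −N·λ_min/(λ_max−λ_min) = −111·(-2*cos(pi/111))/(2−(-2*cos(pi/111))) = 111*cos(pi/111)/(cos(pi/111) + 1).
ϑ(G) ≈ 55.4889.
α=55, χ(Ḡ)=56; ϑ=111*cos(pi/111)/(cos(pi/111) + 1) lies between (both strict).

111*cos(pi/111)/(cos(pi/111) + 1)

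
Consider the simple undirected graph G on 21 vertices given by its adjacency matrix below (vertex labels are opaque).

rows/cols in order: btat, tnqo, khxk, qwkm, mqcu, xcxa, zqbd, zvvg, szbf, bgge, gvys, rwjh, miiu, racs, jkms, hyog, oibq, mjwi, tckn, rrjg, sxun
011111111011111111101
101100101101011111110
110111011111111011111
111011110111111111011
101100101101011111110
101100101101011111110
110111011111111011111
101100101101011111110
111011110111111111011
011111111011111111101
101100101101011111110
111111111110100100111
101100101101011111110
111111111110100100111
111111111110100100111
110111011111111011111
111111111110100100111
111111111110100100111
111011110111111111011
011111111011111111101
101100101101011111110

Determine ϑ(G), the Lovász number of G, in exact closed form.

7

deg(bgge) = 18; N(bgge) = {tnqo, khxk, qwkm, mqcu, xcxa, zqbd, zvvg, szbf, gvys, rwjh, miiu, racs, jkms, hyog, oibq, mjwi, tckn, sxun}.
deg(tckn) = 18; N(tckn) = {btat, tnqo, khxk, mqcu, xcxa, zqbd, zvvg, bgge, gvys, rwjh, miiu, racs, jkms, hyog, oibq, mjwi, rrjg, sxun}.
deg(miiu) = 14; N(miiu) = {btat, khxk, qwkm, zqbd, szbf, bgge, rwjh, racs, jkms, hyog, oibq, mjwi, tckn, rrjg}.
N(racs) = {btat, tnqo, khxk, qwkm, mqcu, xcxa, zqbd, zvvg, szbf, bgge, gvys, miiu, hyog, tckn, rrjg, sxun}, |N(racs)| = 16.
Complete 5-partite, parts [7, 5, 3, 3, 3]: perfect, ϑ = α = 7.
= 7.0000… (decimal).
Sandwich: α(G)=7 ≤ ϑ(G)=7 ≤ χ(Ḡ)=7 (collapsed).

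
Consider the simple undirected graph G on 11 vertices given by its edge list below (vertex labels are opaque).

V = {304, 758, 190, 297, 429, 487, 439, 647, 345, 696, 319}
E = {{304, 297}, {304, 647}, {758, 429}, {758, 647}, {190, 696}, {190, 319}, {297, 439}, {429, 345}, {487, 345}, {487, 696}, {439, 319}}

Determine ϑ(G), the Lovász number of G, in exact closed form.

deg(319) = 2; N(319) = {190, 439}.
N(696) = {190, 487}, |N(696)| = 2.
deg(429) = 2; N(429) = {758, 345}.
Vertex 439 has 2 neighbors: 297, 319.
11-vertex 2-regular graph: the odd cycle C_{11}.
spec(A) ≈ [2.0, 1.6825, 0.8308, -0.2846, -1.3097, -1.919] (distinct, 4 d.p.).
ϑ = −N·λ_min/(λ_max−λ_min) = −11·(-2*cos(pi/11))/(2−(-2*cos(pi/11))) = 11*cos(pi/11)/(cos(pi/11) + 1).
= 5.3863… (decimal).
Lovász sandwich 5 ≤ 11*cos(pi/11)/(cos(pi/11) + 1) ≤ 6: both strict.

11*cos(pi/11)/(cos(pi/11) + 1)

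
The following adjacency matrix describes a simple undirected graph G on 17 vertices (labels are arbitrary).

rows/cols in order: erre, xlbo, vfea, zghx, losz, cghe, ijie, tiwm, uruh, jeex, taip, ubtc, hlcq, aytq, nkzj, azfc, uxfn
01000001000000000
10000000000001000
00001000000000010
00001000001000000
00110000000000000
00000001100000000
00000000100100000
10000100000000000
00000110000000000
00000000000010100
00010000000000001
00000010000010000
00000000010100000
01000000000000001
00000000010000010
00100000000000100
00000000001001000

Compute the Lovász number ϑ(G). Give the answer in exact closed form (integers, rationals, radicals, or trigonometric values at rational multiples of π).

17*cos(pi/17)/(cos(pi/17) + 1)

deg(azfc) = 2; N(azfc) = {vfea, nkzj}.
Vertex cghe has 2 neighbors: tiwm, uruh.
N(xlbo) = {erre, aytq}, |N(xlbo)| = 2.
Vertex uxfn has 2 neighbors: taip, aytq.
deg(v) = 2 for all v (|V|=17); the odd cycle C_{17}.
The 9 distinct eigenvalues: [2.0, 1.865, 1.478, 0.891, 0.185, -0.547, -1.205, -1.7, -1.966].
ϑ = −N·λ_min/(λ_max−λ_min) = −17·(-2*cos(pi/17))/(2−(-2*cos(pi/17))) = 17*cos(pi/17)/(cos(pi/17) + 1).
ϑ(G) ≈ 8.427014.
8 ≤ 17*cos(pi/17)/(cos(pi/17) + 1) ≤ 9: both strict.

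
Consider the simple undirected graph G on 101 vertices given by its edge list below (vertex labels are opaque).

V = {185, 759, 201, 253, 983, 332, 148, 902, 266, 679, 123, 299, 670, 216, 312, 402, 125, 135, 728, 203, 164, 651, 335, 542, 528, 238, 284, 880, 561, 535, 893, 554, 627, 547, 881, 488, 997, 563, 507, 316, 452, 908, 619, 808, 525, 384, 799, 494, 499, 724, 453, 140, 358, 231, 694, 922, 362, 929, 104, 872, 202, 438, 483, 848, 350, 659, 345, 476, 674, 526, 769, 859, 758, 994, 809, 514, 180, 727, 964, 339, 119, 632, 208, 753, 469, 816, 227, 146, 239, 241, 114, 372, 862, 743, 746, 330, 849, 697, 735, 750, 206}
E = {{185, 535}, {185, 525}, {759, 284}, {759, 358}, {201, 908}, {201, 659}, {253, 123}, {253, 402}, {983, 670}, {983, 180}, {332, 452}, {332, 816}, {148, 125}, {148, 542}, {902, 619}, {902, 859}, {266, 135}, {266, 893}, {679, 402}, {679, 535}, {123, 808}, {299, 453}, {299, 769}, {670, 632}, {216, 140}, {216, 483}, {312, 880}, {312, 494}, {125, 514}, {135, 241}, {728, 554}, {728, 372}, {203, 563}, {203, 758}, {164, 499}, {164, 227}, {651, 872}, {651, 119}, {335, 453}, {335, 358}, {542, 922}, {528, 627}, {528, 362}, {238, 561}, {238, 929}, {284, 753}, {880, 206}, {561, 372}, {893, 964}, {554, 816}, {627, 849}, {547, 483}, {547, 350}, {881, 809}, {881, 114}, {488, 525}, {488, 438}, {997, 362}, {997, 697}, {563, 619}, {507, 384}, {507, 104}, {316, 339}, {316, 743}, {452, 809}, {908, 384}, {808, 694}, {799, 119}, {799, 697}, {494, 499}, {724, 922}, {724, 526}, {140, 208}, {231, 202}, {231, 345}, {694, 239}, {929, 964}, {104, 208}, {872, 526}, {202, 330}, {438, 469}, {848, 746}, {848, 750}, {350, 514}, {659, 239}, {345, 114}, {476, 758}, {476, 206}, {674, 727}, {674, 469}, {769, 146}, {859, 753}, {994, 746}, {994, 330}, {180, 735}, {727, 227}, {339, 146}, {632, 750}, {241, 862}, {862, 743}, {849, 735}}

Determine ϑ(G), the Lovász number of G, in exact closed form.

101*cos(pi/101)/(cos(pi/101) + 1)

N(384) = {507, 908}, |N(384)| = 2.
deg(880) = 2; N(880) = {312, 206}.
Vertex 488 has 2 neighbors: 525, 438.
Vertex 651 has 2 neighbors: 872, 119.
deg(v) = 2 for all v (|V|=101); connected 2-regular on 101 ⇒ C_{101}.
spec(A) ≈ [2.0, 1.99613, 1.98454, 1.96527, 1.9384, 1.90403, 1.86229, 1.81335, 1.75739, 1.69463, 1.62532, 1.54971, 1.46812, 1.38084, 1.28822, 1.19062, 1.08841, 0.98199, 0.87177, 0.75818, 0.64165, 0.52264, 0.40161, 0.27903, 0.15537, 0.0311, -0.09328, -0.2173, -0.34049, -0.46235, -0.58243, -0.70025, -0.81537, -0.92733, -1.0357, -1.14006, -1.24002, -1.33518, -1.42517, -1.50965, -1.58828, -1.66078, -1.72684, -1.78623, -1.83871, -1.88407, -1.92214, -1.95278, -1.97586, -1.9913, -1.99903] (distinct, 5 d.p.).
−101·(-2*cos(pi/101)) / ((2)−(-2*cos(pi/101))) = 101*cos(pi/101)/(cos(pi/101) + 1) = ϑ(G).
Numerically 50.48778317.
Lovász sandwich 50 ≤ 101*cos(pi/101)/(cos(pi/101) + 1) ≤ 51: both strict.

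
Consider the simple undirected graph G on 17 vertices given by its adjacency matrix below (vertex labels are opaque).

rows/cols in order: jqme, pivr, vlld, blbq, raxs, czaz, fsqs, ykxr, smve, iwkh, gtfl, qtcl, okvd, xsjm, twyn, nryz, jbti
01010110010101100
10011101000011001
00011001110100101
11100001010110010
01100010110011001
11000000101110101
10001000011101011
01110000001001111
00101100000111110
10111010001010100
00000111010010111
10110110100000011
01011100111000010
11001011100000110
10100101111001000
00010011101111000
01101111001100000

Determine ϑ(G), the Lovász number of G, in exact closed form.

sqrt(17)

N(iwkh) = {jqme, vlld, blbq, raxs, fsqs, gtfl, okvd, twyn}, |N(iwkh)| = 8.
deg(smve) = 8; N(smve) = {vlld, raxs, czaz, qtcl, okvd, xsjm, twyn, nryz}.
Vertex xsjm has 8 neighbors: jqme, pivr, raxs, fsqs, ykxr, smve, twyn, nryz.
N(nryz) = {blbq, fsqs, ykxr, smve, gtfl, qtcl, okvd, xsjm}, |N(nryz)| = 8.
deg(v) = 8 for all v (|V|=17); SR(17,8,3,4) — a Paley graph.
The 3 distinct eigenvalues: [8.0, 1.562, -2.562].
λ_max=8, λ_min=-sqrt(17)/2 - 1/2; ϑ = −17·λ_min/(λ_max−λ_min) = sqrt(17).
Numerically 4.12310563.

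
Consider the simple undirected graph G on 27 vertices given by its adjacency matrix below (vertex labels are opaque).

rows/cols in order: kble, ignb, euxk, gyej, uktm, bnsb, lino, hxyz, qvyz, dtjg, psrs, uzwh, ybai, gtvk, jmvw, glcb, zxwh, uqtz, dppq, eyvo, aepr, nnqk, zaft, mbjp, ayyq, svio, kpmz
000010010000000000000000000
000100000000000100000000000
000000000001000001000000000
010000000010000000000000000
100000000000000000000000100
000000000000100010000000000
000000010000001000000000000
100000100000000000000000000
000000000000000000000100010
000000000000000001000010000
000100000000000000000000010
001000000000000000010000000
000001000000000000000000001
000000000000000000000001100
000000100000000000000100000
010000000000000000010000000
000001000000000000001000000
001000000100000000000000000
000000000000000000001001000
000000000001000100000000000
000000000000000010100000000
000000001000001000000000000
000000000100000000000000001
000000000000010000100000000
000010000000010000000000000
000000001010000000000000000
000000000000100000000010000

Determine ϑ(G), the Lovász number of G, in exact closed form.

27*cos(pi/27)/(cos(pi/27) + 1)

N(eyvo) = {uzwh, glcb}, |N(eyvo)| = 2.
Vertex zxwh has 2 neighbors: bnsb, aepr.
Vertex mbjp has 2 neighbors: gtvk, dppq.
Vertex jmvw has 2 neighbors: lino, nnqk.
Every vertex has degree 2 (N=27); the odd cycle C_{27}.
The 14 distinct eigenvalues: [2.0, 1.946, 1.787, 1.532, 1.194, 0.792, 0.347, -0.116, -0.574, -1.0, -1.372, -1.671, -1.879, -1.986].
Lovász: ϑ = −27(-2*cos(pi/27))/(2+-(-1)*2*cos(pi/27)) = 27*cos(pi/27)/(cos(pi/27) + 1).
= 13.4542… (decimal).
Lovász sandwich 13 ≤ 27*cos(pi/27)/(cos(pi/27) + 1) ≤ 14: both strict.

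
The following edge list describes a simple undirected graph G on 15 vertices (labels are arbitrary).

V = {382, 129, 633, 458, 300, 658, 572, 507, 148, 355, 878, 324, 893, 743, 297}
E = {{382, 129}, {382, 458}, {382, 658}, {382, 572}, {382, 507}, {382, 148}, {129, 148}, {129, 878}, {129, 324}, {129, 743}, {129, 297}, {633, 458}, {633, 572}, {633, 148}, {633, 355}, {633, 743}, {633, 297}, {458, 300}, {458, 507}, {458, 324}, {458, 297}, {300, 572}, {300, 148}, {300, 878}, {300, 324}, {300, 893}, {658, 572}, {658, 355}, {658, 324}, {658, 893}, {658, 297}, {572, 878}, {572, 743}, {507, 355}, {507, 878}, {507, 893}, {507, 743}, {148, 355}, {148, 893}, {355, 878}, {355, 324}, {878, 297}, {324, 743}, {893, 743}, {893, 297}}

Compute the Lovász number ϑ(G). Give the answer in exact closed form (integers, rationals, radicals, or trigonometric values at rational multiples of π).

5

deg(658) = 6; N(658) = {382, 572, 355, 324, 893, 297}.
N(297) = {129, 633, 458, 658, 878, 893}, |N(297)| = 6.
deg(633) = 6; N(633) = {458, 572, 148, 355, 743, 297}.
N(893) = {300, 658, 507, 148, 743, 297}, |N(893)| = 6.
15-vertex 6-regular graph: Kneser K(6,2) on C(6,2)=15 vertices.
The 3 distinct eigenvalues: [6.0, 1.0, -3.0].
Lovász (edge-transitive): ϑ = −15·(-3)/((6)−(-3)) = 5.
≈ 5.000000000 (to 9 d.p.).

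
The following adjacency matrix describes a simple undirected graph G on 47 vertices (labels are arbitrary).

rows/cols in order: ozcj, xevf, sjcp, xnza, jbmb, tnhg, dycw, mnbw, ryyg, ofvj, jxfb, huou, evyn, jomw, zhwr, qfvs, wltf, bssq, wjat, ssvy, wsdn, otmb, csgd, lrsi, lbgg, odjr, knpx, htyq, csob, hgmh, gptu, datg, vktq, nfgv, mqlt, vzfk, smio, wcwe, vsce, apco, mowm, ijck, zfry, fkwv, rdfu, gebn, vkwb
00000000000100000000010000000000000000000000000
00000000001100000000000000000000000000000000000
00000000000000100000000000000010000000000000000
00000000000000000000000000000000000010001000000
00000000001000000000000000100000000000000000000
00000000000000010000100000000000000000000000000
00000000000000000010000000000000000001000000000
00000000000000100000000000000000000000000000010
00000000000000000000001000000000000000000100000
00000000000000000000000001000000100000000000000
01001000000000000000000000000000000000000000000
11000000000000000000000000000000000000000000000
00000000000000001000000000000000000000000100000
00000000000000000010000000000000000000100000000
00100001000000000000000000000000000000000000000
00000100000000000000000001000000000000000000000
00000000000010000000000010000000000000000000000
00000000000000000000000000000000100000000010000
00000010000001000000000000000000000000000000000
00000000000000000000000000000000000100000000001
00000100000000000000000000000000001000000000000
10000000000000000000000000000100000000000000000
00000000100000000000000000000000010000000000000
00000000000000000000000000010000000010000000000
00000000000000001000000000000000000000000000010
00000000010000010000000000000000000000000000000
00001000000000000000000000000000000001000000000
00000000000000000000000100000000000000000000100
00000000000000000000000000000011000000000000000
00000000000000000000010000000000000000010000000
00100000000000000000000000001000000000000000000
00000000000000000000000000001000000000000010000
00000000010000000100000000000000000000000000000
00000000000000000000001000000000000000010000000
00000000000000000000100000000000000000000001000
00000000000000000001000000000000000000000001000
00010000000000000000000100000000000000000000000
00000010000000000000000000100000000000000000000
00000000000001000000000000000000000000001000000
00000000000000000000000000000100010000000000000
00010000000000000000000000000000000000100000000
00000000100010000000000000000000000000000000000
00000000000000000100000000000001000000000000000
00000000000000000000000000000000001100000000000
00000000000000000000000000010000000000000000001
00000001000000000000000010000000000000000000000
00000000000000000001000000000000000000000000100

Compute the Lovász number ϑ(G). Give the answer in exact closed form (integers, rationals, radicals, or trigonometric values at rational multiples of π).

47*cos(pi/47)/(cos(pi/47) + 1)

N(tnhg) = {qfvs, wsdn}, |N(tnhg)| = 2.
Vertex ozcj has 2 neighbors: huou, otmb.
N(fkwv) = {mqlt, vzfk}, |N(fkwv)| = 2.
N(hgmh) = {otmb, apco}, |N(hgmh)| = 2.
2-regular, N=47; connected 2-regular on 47 ⇒ C_{47}.
Distinct eigenvalues (to 6 d.p.): [2.0, 1.982155, 1.928938, 1.8413, 1.720803, 1.569599, 1.390385, 1.186359, 0.961164, 0.718816, 0.46364, 0.200191, -0.06683, -0.332659, -0.592551, -0.84187, -1.076165, -1.291256, -1.483304, -1.648883, -1.785038, -1.889338, -1.959923, -1.995534].
λ_max=2, λ_min=-2*cos(pi/47); ϑ = −47·λ_min/(λ_max−λ_min) = 47*cos(pi/47)/(cos(pi/47) + 1).
Numerically 23.4737315.
Sandwich: α(G)=23 ≤ ϑ(G)=47*cos(pi/47)/(cos(pi/47) + 1) ≤ χ(Ḡ)=24 (both strict).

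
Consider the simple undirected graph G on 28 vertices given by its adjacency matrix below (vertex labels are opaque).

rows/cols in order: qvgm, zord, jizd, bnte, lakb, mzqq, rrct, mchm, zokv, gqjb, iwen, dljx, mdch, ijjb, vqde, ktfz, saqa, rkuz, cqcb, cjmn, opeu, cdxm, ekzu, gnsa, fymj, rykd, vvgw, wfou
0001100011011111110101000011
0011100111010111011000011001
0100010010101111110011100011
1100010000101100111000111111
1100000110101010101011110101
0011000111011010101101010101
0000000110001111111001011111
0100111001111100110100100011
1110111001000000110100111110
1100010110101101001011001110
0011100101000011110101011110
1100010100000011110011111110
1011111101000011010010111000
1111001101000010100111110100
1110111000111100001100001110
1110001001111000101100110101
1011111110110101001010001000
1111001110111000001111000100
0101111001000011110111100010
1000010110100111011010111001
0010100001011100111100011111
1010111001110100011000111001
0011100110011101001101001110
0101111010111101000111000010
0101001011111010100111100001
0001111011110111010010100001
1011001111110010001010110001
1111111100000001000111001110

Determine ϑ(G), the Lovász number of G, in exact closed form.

Vertex gnsa has 15 neighbors: zord, bnte, lakb, mzqq, rrct, zokv, iwen, dljx, mdch, ijjb, ktfz, cjmn, opeu, cdxm, vvgw.
N(ktfz) = {qvgm, zord, jizd, rrct, gqjb, iwen, dljx, mdch, saqa, cqcb, cjmn, ekzu, gnsa, rykd, wfou}, |N(ktfz)| = 15.
Vertex mdch has 15 neighbors: qvgm, jizd, bnte, lakb, mzqq, rrct, mchm, gqjb, vqde, ktfz, rkuz, opeu, ekzu, gnsa, fymj.
deg(opeu) = 15; N(opeu) = {jizd, lakb, gqjb, dljx, mdch, ijjb, saqa, rkuz, cqcb, cjmn, gnsa, fymj, rykd, vvgw, wfou}.
15-regular, N=28; this is K(8,2), the Kneser graph.
The 3 distinct eigenvalues: [15.0, 1.0, -5.0].
ϑ = −N·λ_min/(λ_max−λ_min) = −28·(-5)/(15−(-5)) = 7.
≈ 7.00000 (to 5 d.p.).

7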